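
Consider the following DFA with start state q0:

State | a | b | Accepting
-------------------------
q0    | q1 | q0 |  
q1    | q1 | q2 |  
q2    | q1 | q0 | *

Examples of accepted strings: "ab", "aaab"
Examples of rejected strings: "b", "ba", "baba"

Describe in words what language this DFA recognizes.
strings over {a,b} ending with 'ab'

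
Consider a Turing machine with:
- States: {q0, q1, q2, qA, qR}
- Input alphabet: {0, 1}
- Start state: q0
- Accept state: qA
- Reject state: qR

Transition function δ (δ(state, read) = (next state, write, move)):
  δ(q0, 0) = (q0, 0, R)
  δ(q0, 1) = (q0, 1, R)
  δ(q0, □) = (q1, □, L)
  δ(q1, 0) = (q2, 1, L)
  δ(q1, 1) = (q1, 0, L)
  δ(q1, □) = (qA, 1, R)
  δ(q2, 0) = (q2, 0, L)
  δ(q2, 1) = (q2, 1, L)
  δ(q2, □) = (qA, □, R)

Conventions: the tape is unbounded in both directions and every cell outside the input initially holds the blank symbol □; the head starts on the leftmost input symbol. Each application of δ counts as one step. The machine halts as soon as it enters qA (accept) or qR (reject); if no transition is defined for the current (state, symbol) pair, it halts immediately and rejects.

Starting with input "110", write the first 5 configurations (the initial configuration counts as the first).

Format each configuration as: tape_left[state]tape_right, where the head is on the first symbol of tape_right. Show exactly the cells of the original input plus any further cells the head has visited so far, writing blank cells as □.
Step 0: [q0]110 (head at position 0)
Step 1: δ(q0, 1) = (q0, 1, R)  ⊢  1[q0]10 (head at position 1)
Step 2: δ(q0, 1) = (q0, 1, R)  ⊢  11[q0]0 (head at position 2)
Step 3: δ(q0, 0) = (q0, 0, R)  ⊢  110[q0]□ (head at position 3)
Step 4: δ(q0, □) = (q1, □, L)  ⊢  11[q1]0□ (head at position 2)

Final answer: [q0]110 ⊢ 1[q0]10 ⊢ 11[q0]0 ⊢ 110[q0]□ ⊢ 11[q1]0□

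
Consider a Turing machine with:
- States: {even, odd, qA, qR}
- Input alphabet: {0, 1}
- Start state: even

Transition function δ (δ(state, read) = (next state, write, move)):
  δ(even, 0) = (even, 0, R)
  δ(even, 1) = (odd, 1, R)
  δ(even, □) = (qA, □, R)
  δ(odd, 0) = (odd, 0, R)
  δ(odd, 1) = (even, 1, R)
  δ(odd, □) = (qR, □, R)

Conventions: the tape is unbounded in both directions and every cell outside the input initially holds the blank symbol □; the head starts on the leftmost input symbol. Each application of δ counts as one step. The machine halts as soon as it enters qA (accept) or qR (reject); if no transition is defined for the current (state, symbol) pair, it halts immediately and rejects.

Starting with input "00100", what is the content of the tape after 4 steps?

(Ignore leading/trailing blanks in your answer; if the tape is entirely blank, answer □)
Step 0: [even]00100 (head at position 0)
Step 1: δ(even, 0) = (even, 0, R)  ⊢  0[even]0100 (head at position 1)
Step 2: δ(even, 0) = (even, 0, R)  ⊢  00[even]100 (head at position 2)
Step 3: δ(even, 1) = (odd, 1, R)  ⊢  001[odd]00 (head at position 3)
Step 4: δ(odd, 0) = (odd, 0, R)  ⊢  0010[odd]0 (head at position 4)
Tape after 4 steps (ignoring surrounding blanks): 00100

Final answer: Tape: 00100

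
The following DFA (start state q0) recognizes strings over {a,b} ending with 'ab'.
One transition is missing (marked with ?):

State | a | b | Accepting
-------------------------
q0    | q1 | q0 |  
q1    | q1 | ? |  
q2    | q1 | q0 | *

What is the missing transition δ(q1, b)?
q2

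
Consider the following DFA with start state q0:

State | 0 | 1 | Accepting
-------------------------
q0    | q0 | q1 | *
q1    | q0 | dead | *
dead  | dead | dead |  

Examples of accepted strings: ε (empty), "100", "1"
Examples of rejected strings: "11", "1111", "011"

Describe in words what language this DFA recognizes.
binary strings with no two consecutive 1s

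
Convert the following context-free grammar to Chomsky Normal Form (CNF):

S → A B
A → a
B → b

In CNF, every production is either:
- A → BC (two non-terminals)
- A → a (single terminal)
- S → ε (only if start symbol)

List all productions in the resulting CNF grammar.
The grammar has no ε-productions or unit productions to eliminate.
S → A B is already in CNF (two non-terminals) – keep it.
A → a is already in CNF (single terminal) – keep it.
B → b is already in CNF (single terminal) – keep it.
Resulting CNF grammar (3 productions): A → a; B → b; S → A B

Final answer: A → a; B → b; S → A B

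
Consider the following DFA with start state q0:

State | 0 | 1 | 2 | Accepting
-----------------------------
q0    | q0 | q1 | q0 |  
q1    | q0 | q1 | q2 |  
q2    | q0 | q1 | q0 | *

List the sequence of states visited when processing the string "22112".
q0 → q0 → q0 → q1 → q1 → q2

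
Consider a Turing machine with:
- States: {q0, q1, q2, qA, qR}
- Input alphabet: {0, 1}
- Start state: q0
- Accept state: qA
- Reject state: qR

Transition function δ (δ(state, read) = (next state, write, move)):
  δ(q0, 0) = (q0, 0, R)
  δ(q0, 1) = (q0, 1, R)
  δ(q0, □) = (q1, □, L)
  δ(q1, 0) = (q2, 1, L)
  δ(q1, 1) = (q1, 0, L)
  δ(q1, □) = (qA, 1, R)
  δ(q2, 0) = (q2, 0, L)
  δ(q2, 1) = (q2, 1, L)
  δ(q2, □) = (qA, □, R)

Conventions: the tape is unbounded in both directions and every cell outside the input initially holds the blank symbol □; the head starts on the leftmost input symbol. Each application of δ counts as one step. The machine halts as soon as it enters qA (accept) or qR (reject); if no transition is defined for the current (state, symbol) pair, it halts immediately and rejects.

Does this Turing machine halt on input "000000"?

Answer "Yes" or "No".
Step 0: [q0]000000 (head at position 0)
Step 1: δ(q0, 0) = (q0, 0, R)  ⊢  0[q0]00000 (head at position 1)
Step 2: δ(q0, 0) = (q0, 0, R)  ⊢  00[q0]0000 (head at position 2)
Step 3: δ(q0, 0) = (q0, 0, R)  ⊢  000[q0]000 (head at position 3)
Step 4: δ(q0, 0) = (q0, 0, R)  ⊢  0000[q0]00 (head at position 4)
Step 5: δ(q0, 0) = (q0, 0, R)  ⊢  00000[q0]0 (head at position 5)
Step 6: δ(q0, 0) = (q0, 0, R)  ⊢  000000[q0]□ (head at position 6)
Step 7: δ(q0, □) = (q1, □, L)  ⊢  00000[q1]0□ (head at position 5)
Step 8: δ(q1, 0) = (q2, 1, L)  ⊢  0000[q2]01□ (head at position 4)
Step 9: δ(q2, 0) = (q2, 0, L)  ⊢  000[q2]001□ (head at position 3)
Step 10: δ(q2, 0) = (q2, 0, L)  ⊢  00[q2]0001□ (head at position 2)
Step 11: δ(q2, 0) = (q2, 0, L)  ⊢  0[q2]00001□ (head at position 1)
Step 12: δ(q2, 0) = (q2, 0, L)  ⊢  [q2]000001□ (head at position 0)
Step 13: δ(q2, 0) = (q2, 0, L)  ⊢  [q2]□000001□ (head at position -1)
Step 14: δ(q2, □) = (qA, □, R)  ⊢  □[qA]000001□ (head at position 0)
The machine is in qA, so it halts and accepts.
It halts after 14 steps.

Final answer: Yes - halts after 14 steps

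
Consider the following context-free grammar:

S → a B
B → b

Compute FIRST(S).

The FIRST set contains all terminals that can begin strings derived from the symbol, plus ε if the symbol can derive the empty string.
S has the single production S → a B, whose right-hand side begins with the terminal a. So FIRST(S) = {a}.

Final answer: {a}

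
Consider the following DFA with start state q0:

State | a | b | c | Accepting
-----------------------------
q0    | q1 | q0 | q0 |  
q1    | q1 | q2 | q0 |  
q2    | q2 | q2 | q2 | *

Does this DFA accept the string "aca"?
Start in q0.
Read 'a': q0 → q1
Read 'c': q1 → q0
Read 'a': q0 → q1
Final state q1 is not accepting, so the string is rejected.

Final answer: No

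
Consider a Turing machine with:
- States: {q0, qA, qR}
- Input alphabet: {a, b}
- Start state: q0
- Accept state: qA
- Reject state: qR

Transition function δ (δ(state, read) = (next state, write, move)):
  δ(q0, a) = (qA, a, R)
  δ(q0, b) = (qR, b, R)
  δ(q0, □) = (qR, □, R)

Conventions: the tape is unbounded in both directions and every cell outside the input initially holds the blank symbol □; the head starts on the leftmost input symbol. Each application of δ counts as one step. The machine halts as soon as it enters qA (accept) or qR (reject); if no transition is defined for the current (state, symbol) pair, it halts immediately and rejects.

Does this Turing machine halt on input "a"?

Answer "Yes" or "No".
Step 0: [q0]a (head at position 0)
Step 1: δ(q0, a) = (qA, a, R)  ⊢  a[qA]□ (head at position 1)
The machine is in qA, so it halts and accepts.
It halts after 1 steps.

Final answer: Yes - halts after 1 steps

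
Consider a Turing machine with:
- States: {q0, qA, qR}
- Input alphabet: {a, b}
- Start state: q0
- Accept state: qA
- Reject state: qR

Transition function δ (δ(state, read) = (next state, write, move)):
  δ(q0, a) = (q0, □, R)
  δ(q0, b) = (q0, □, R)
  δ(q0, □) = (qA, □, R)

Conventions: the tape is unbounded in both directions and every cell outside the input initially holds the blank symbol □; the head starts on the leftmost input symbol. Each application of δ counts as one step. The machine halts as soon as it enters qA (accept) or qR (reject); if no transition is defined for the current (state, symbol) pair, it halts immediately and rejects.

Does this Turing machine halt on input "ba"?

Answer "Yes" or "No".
Step 0: [q0]ba (head at position 0)
Step 1: δ(q0, b) = (q0, □, R)  ⊢  □[q0]a (head at position 1)
Step 2: δ(q0, a) = (q0, □, R)  ⊢  □□[q0]□ (head at position 2)
Step 3: δ(q0, □) = (qA, □, R)  ⊢  □□□[qA]□ (head at position 3)
The machine is in qA, so it halts and accepts.
It halts after 3 steps.

Final answer: Yes - halts after 3 steps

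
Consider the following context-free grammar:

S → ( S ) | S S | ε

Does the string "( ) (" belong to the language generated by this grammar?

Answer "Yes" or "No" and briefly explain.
Each production adds parentheses only in matched pairs (S → ( S )) or none at all, so every derived string has equally many '(' and ')'. The string ( ) ( has two '(' and one ')', so it cannot be derived.

Final answer: No - no valid derivation exists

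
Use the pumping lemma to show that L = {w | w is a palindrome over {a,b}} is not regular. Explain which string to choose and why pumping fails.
Language: L = {w | w is a palindrome over {a,b}} (strings that read the same forwards and backwards)
Step 1: Assume for contradiction that L is regular, with pumping length p.
Step 2: Choose s = a^p b a^p. Then s ∈ L (it reads the same forwards and backwards) and |s| ≥ p.
Step 3: Consider any decomposition s = xyz with |xy| ≤ p and |y| > 0. Since |xy| ≤ p and the first p symbols of s are all a's, y = a^k for some k with 1 ≤ k ≤ p.
Step 4: Pumping up (i = 2): xy²z = a^(p+k) b a^p. Its reverse is a^p b a^(p+k) ≠ a^(p+k) b a^p (the single b is no longer in the middle), so xy²z is not a palindrome and xy²z ∉ L.
This contradicts the pumping lemma, so L is not regular.

Final answer: Choose s = a^p b a^p. Since |xy| ≤ p, y = a^k with k ≥ 1. Then xy²z = a^(p+k) b a^p is not a palindrome, so ∉ L.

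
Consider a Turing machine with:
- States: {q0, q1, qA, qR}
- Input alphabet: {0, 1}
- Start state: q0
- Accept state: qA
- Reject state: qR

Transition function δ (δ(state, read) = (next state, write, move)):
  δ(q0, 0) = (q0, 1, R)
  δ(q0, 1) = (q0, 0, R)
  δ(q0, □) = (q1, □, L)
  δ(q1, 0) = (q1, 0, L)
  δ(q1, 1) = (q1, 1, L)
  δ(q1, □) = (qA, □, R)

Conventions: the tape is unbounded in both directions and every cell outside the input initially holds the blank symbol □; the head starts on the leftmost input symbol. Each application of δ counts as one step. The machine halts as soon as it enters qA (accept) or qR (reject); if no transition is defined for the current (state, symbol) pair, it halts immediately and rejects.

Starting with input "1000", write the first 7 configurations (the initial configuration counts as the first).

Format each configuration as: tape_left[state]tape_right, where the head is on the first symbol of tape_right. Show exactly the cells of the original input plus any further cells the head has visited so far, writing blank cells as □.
Step 0: [q0]1000 (head at position 0)
Step 1: δ(q0, 1) = (q0, 0, R)  ⊢  0[q0]000 (head at position 1)
Step 2: δ(q0, 0) = (q0, 1, R)  ⊢  01[q0]00 (head at position 2)
Step 3: δ(q0, 0) = (q0, 1, R)  ⊢  011[q0]0 (head at position 3)
Step 4: δ(q0, 0) = (q0, 1, R)  ⊢  0111[q0]□ (head at position 4)
Step 5: δ(q0, □) = (q1, □, L)  ⊢  011[q1]1□ (head at position 3)
Step 6: δ(q1, 1) = (q1, 1, L)  ⊢  01[q1]11□ (head at position 2)

Final answer: [q0]1000 ⊢ 0[q0]000 ⊢ 01[q0]00 ⊢ 011[q0]0 ⊢ 0111[q0]□ ⊢ 011[q1]1□ ⊢ 01[q1]11□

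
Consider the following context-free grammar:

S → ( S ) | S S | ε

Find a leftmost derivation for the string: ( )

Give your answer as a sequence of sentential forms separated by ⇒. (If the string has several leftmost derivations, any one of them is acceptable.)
Start with S.
Step 1: the leftmost non-terminal is S; apply S → ( S ):  ( S )
Step 2: the leftmost non-terminal is S; apply S → ε:  ( )

Final answer: S ⇒ ( S ) ⇒ ( )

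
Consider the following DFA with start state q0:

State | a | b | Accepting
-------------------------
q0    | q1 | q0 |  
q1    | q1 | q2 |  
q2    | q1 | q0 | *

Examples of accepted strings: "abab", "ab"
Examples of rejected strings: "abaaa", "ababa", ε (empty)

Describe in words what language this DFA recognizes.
strings over {a,b} ending with 'ab'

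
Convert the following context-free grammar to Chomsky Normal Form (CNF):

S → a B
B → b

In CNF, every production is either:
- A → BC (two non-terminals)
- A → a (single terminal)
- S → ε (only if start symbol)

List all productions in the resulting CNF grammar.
The grammar has no ε-productions or unit productions to eliminate.
S → a B has terminal a in a right-hand side of length ≥ 2: introduce T_a → a and use T_a in place of a.
B → b is already in CNF (single terminal) – keep it.
S → a B becomes S → T_a B.
Resulting CNF grammar (3 productions): T_a → a; B → b; S → T_a B

Final answer: T_a → a; B → b; S → T_a B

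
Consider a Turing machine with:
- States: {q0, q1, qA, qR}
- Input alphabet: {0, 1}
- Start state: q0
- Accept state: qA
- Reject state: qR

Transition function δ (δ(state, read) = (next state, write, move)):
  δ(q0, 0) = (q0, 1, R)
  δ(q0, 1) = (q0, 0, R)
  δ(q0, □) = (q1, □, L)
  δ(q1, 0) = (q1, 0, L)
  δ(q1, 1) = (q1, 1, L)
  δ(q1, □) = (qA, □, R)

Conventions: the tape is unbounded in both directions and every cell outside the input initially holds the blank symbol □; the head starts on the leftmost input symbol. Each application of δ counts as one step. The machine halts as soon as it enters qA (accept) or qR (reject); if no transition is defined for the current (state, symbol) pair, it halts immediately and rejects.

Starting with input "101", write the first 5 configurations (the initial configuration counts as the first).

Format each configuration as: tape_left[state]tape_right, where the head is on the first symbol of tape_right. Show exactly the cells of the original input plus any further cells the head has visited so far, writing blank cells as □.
Step 0: [q0]101 (head at position 0)
Step 1: δ(q0, 1) = (q0, 0, R)  ⊢  0[q0]01 (head at position 1)
Step 2: δ(q0, 0) = (q0, 1, R)  ⊢  01[q0]1 (head at position 2)
Step 3: δ(q0, 1) = (q0, 0, R)  ⊢  010[q0]□ (head at position 3)
Step 4: δ(q0, □) = (q1, □, L)  ⊢  01[q1]0□ (head at position 2)

Final answer: [q0]101 ⊢ 0[q0]01 ⊢ 01[q0]1 ⊢ 010[q0]□ ⊢ 01[q1]0□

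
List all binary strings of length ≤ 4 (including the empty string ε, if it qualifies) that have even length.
Checking every binary string of length 0 to 4:
  Length 0: accepted: ε | rejected: (none)
  Length 1: accepted: (none) | rejected: 0, 1
  Length 2: accepted: 00, 01, 10, 11 | rejected: (none)
  Length 3: accepted: (none) | rejected: 000, 001, 010, 011, 100, 101, 110, 111
  Length 4: accepted: 0000, 0001, 0010, 0011, 0100, 0101, 0110, 0111, 1000, 1001, 1010, 1011, 1100, 1101, 1110, 1111 | rejected: (none)
Total: 21 string(s).

Final answer: ε, 00, 01, 10, 11, 0000, 0001, 0010, 0011, 0100, 0101, 0110, 0111, 1000, 1001, 1010, 1011, 1100, 1101, 1110, 1111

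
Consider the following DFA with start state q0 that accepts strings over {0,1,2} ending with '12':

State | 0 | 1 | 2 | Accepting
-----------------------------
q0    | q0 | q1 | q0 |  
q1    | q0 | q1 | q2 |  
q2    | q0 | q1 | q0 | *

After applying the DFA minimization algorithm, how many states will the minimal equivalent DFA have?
All 3 states are reachable from q0, so none can be removed as unreachable.
Table-filling: first mark every (accepting, non-accepting) pair as distinguishable (accepting: {q2}; non-accepting: {q0, q1}).
Round 1: (q0, q1) on '2' go to q0 and q2, already distinguishable → mark.
Every pair of states is distinguishable, so the DFA is already minimal.
Equivalence classes: {q0}, {q1}, {q2} → 3 states.

Final answer: 3 states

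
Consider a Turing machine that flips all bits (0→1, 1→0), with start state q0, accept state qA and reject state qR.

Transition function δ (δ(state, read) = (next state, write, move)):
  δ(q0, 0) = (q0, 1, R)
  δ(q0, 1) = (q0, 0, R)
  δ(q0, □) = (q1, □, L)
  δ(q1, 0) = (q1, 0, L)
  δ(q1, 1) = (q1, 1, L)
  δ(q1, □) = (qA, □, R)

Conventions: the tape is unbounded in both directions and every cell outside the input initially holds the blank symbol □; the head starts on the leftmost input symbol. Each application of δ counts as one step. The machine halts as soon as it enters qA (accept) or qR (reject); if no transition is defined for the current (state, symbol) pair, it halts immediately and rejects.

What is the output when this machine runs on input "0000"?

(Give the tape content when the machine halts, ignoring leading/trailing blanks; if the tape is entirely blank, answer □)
Step 0: [q0]0000 (head at position 0)
Step 1: δ(q0, 0) = (q0, 1, R)  ⊢  1[q0]000 (head at position 1)
Step 2: δ(q0, 0) = (q0, 1, R)  ⊢  11[q0]00 (head at position 2)
Step 3: δ(q0, 0) = (q0, 1, R)  ⊢  111[q0]0 (head at position 3)
Step 4: δ(q0, 0) = (q0, 1, R)  ⊢  1111[q0]□ (head at position 4)
Step 5: δ(q0, □) = (q1, □, L)  ⊢  111[q1]1□ (head at position 3)
Step 6: δ(q1, 1) = (q1, 1, L)  ⊢  11[q1]11□ (head at position 2)
Step 7: δ(q1, 1) = (q1, 1, L)  ⊢  1[q1]111□ (head at position 1)
Step 8: δ(q1, 1) = (q1, 1, L)  ⊢  [q1]1111□ (head at position 0)
Step 9: δ(q1, 1) = (q1, 1, L)  ⊢  [q1]□1111□ (head at position -1)
Step 10: δ(q1, □) = (qA, □, R)  ⊢  □[qA]1111□ (head at position 0)
The machine is in qA, so it halts and accepts.
Tape content when halted (ignoring surrounding blanks): 1111

Final answer: Output: 1111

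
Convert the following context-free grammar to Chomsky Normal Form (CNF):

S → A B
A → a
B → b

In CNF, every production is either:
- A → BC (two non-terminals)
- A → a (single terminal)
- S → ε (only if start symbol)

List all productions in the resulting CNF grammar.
The grammar has no ε-productions or unit productions to eliminate.
S → A B is already in CNF (two non-terminals) – keep it.
A → a is already in CNF (single terminal) – keep it.
B → b is already in CNF (single terminal) – keep it.
Resulting CNF grammar (3 productions): A → a; B → b; S → A B

Final answer: A → a; B → b; S → A B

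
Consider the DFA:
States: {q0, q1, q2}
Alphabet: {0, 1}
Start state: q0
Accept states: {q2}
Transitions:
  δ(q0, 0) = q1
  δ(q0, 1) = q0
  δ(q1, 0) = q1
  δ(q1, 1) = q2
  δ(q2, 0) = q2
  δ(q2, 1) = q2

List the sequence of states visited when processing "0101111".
Starting at q0
Read '0': q0 -> q1
Read '1': q1 -> q2
Read '0': q2 -> q2
Read '1': q2 -> q2
Read '1': q2 -> q2
Read '1': q2 -> q2
Read '1': q2 -> q2

Final answer: q0 -> q1 -> q2 -> q2 -> q2 -> q2 -> q2 -> q2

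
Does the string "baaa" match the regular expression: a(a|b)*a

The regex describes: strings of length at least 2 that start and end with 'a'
No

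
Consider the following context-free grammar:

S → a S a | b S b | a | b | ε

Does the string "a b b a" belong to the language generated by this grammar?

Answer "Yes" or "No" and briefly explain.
A derivation exists: S ⇒ a S a ⇒ a b S b a ⇒ a b b a (using S → a S a, S → b S b, then S → ε).

Final answer: Yes - a valid derivation exists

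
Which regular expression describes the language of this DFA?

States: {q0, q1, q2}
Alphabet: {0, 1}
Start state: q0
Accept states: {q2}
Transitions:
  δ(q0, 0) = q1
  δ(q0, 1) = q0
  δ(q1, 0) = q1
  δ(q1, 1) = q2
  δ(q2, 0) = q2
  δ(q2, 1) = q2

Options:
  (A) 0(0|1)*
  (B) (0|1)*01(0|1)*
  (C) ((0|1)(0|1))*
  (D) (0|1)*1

Testing sample strings against the DFA:
  '01010' -> accepted
  '01' -> accepted
  '10111' -> accepted
  '000' -> rejected
Checking each option for a counterexample:
  (A) 0(0|1)*: '0' is rejected by the DFA but matches the regex → eliminated
  (B) (0|1)*01(0|1)*: agrees with the DFA on all strings of length ≤ 4
  (C) ((0|1)(0|1))*: ε is rejected by the DFA but matches the regex → eliminated
  (D) (0|1)*1: '1' is rejected by the DFA but matches the regex → eliminated
Only (B) (0|1)*01(0|1)* is consistent with the DFA.

Final answer: (B) (0|1)*01(0|1)*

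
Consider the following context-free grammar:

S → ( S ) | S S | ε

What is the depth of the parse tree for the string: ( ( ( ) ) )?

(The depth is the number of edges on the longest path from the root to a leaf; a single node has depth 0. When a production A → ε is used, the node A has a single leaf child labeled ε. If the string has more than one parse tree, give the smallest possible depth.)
The string is 3 nested pairs. The shallowest parse tree applies S → ( S ) 3 times (one node per nested pair, each a child of the previous) and then S → ε in the middle.
S nodes at depths 0..3, ε leaf at depth 4; parentheses leaves are at depths 1..3.
(Using S → S S with an S → ε child anywhere only adds levels, so it cannot give a shallower tree.)
Depth = 4.

Final answer: 4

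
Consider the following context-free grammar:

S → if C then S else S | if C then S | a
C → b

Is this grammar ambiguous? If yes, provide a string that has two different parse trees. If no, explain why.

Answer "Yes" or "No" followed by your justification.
The 'dangling else' can attach to either if. Two leftmost derivations of  if b then if b then a else a:
  (1) S ⇒ if C then S else S ⇒ if b then S else S ⇒ if b then if C then S else S ⇒ if b then if b then S else S ⇒ if b then if b then a else S ⇒ if b then if b then a else a   (else belongs to the outer if)
  (2) S ⇒ if C then S ⇒ if b then S ⇒ if b then if C then S else S ⇒ if b then if b then S else S ⇒ if b then if b then a else S ⇒ if b then if b then a else a   (else belongs to the inner if)
Two distinct parse trees for the same string, so the grammar is ambiguous.

Final answer: Yes - the string 'if b then if b then a else a' has two distinct leftmost derivations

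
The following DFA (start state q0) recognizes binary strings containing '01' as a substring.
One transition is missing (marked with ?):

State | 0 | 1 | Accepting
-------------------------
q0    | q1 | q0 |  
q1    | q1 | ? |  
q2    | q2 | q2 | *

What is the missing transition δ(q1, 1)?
q2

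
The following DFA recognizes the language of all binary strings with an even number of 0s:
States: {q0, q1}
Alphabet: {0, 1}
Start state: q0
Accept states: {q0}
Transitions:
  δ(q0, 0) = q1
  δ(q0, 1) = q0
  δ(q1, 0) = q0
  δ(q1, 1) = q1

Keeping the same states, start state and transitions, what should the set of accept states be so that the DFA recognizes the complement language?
The DFA is complete (every state has a transition on every symbol), so the complement
is recognized by the same DFA with accepting and non-accepting states swapped.
Original accept states: {q0}
Complement accept states = All states - Original accept states
= {q0, q1} - {q0}
= {q1}
Complement language: strings with an ODD number of 0s

Final answer: {q1}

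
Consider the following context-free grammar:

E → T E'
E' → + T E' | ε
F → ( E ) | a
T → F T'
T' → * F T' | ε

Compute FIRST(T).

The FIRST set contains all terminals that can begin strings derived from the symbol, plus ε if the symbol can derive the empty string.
FIRST(F): F → ( E ) contributes '(' and F → a contributes 'a', so FIRST(F) = {(, a}. F is not nullable.
FIRST(T): T → F T' begins with F, and F is not nullable, so FIRST(T) = FIRST(F) = {(, a}.

Final answer: {(, a}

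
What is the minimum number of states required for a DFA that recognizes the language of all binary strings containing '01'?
Language: binary strings containing '01'
Lower bound (Myhill–Nerode): the prefixes ε, 0, 01 are pairwise distinguishable:
  ε vs 01: suffix ε distinguishes them (ε is rejected, 01 is accepted)
  0 vs 01: suffix ε distinguishes them (0 is rejected, 01 is accepted)
  ε vs 0: suffix 1 distinguishes them (ε·1 = 1 is rejected, 0·1 = 01 is accepted)
So any DFA needs at least 3 states.
Upper bound: a DFA with 3 states exists (one state per class above: 'no progress', 'last symbol 0', and 'seen 01' (accepting sink)).
Minimum states: 3

Final answer: 3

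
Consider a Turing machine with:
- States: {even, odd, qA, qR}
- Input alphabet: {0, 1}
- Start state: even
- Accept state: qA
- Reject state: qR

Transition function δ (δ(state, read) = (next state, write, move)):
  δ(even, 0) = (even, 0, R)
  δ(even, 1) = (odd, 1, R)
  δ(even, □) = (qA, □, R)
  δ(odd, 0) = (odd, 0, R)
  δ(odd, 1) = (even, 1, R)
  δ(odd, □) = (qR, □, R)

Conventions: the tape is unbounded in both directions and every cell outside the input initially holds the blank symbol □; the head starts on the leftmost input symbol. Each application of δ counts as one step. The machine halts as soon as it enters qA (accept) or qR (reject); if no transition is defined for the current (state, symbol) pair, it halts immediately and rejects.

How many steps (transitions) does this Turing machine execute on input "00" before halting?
Step 0: [even]00 (head at position 0)
Step 1: δ(even, 0) = (even, 0, R)  ⊢  0[even]0 (head at position 1)
Step 2: δ(even, 0) = (even, 0, R)  ⊢  00[even]□ (head at position 2)
Step 3: δ(even, □) = (qA, □, R)  ⊢  00□[qA]□ (head at position 3)
The machine is in qA, so it halts and accepts.
Number of transitions executed: 3.

Final answer: 3 steps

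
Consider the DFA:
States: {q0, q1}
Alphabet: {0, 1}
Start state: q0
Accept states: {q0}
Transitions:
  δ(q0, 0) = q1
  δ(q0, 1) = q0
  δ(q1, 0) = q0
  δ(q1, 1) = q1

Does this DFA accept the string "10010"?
Processing string "10010":
  q0 --1--> q0
  q0 --0--> q1
  q1 --0--> q0
  q0 --1--> q0
  q0 --0--> q1
Final state: q1
Accept states: {q0}
q1 is not an accept state, so the string is rejected.

Final answer: No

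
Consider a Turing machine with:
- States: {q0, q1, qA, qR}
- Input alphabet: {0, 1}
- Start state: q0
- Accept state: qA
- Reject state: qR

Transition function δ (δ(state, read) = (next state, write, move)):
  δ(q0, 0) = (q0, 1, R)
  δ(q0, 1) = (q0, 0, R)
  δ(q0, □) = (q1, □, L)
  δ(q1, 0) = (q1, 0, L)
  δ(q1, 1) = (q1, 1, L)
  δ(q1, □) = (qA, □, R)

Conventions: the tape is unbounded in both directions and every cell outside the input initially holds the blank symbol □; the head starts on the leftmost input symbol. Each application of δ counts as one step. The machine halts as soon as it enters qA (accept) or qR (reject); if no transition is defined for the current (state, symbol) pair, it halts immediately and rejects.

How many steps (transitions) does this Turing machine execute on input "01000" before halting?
Step 0: [q0]01000 (head at position 0)
Step 1: δ(q0, 0) = (q0, 1, R)  ⊢  1[q0]1000 (head at position 1)
Step 2: δ(q0, 1) = (q0, 0, R)  ⊢  10[q0]000 (head at position 2)
Step 3: δ(q0, 0) = (q0, 1, R)  ⊢  101[q0]00 (head at position 3)
Step 4: δ(q0, 0) = (q0, 1, R)  ⊢  1011[q0]0 (head at position 4)
Step 5: δ(q0, 0) = (q0, 1, R)  ⊢  10111[q0]□ (head at position 5)
Step 6: δ(q0, □) = (q1, □, L)  ⊢  1011[q1]1□ (head at position 4)
Step 7: δ(q1, 1) = (q1, 1, L)  ⊢  101[q1]11□ (head at position 3)
Step 8: δ(q1, 1) = (q1, 1, L)  ⊢  10[q1]111□ (head at position 2)
Step 9: δ(q1, 1) = (q1, 1, L)  ⊢  1[q1]0111□ (head at position 1)
Step 10: δ(q1, 0) = (q1, 0, L)  ⊢  [q1]10111□ (head at position 0)
Step 11: δ(q1, 1) = (q1, 1, L)  ⊢  [q1]□10111□ (head at position -1)
Step 12: δ(q1, □) = (qA, □, R)  ⊢  □[qA]10111□ (head at position 0)
The machine is in qA, so it halts and accepts.
Number of transitions executed: 12.

Final answer: 12 steps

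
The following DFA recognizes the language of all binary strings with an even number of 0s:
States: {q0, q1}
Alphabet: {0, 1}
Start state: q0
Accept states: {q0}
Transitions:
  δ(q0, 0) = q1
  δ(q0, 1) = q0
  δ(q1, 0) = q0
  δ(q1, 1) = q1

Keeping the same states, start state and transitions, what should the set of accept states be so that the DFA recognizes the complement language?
The DFA is complete (every state has a transition on every symbol), so the complement
is recognized by the same DFA with accepting and non-accepting states swapped.
Original accept states: {q0}
Complement accept states = All states - Original accept states
= {q0, q1} - {q0}
= {q1}
Complement language: strings with an ODD number of 0s

Final answer: {q1}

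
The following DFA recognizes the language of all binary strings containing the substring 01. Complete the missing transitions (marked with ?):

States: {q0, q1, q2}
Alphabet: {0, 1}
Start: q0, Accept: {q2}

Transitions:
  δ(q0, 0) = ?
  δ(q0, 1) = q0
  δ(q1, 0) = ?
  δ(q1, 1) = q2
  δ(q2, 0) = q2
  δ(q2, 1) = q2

What each state remembers (consistent with the given transitions and accept states):
  q0: 01 not seen yet and the last symbol was not 0
  q1: 01 not seen yet and the last symbol was 0
  q2: the substring 01 has already been seen
Filling in the missing entries:
  δ(q0, 0): in q0 (01 not seen yet and the last symbol was not 0), after reading 0 we have: 01 not seen yet and the last symbol was 0 → q1
  δ(q1, 0): in q1 (01 not seen yet and the last symbol was 0), after reading 0 we have: 01 not seen yet and the last symbol was 0 → q1

Final answer: δ(q0, 0) = q1; δ(q1, 0) = q1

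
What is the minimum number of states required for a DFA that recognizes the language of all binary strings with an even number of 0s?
Language: binary strings with an even number of 0s
Lower bound (Myhill–Nerode): the prefixes ε, 0 are pairwise distinguishable:
  ε vs 0: suffix ε distinguishes them (ε has zero 0s (accepted), 0 has one 0 (rejected))
So any DFA needs at least 2 states.
Upper bound: a DFA with 2 states exists (one state per class above).
Minimum states: 2

Final answer: 2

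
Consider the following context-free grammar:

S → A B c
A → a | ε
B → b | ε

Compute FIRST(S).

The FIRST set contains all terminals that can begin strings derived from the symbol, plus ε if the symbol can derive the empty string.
FIRST(A) = {a, ε} (A → a | ε) and FIRST(B) = {b, ε} (B → b | ε).
For S → A B c: add FIRST(A) minus ε = {a}; A is nullable, so also add FIRST(B) minus ε = {b}; B is nullable too, so also add FIRST(c) = {c}. The terminal c is never erased, so S is not nullable and ε is not included.
FIRST(S) = {a, b, c}.

Final answer: {a, b, c}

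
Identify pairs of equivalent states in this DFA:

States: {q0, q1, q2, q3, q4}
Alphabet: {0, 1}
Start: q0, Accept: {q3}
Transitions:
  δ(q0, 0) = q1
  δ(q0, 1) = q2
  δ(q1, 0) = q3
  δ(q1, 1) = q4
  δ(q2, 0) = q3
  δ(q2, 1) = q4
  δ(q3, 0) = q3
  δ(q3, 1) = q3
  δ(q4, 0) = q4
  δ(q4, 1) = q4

Using the table-filling algorithm:
Round 0 – mark pairs where exactly one state is accepting: (q0,q3), (q1,q3), (q2,q3), (q3,q4)
Round 1 – newly marked: (q0,q1) [on 0: q1 vs q3, already marked]; (q0,q2) [on 0: q1 vs q3, already marked]; (q1,q4) [on 0: q3 vs q4, already marked]; (q2,q4) [on 0: q3 vs q4, already marked]
Round 2 – newly marked: (q0,q4) [on 0: q1 vs q4, already marked]
No further pairs can be marked.
(q1, q2) unmarked: δ(q1,0)=q3, δ(q2,0)=q3; δ(q1,1)=q4, δ(q2,1)=q4 → equivalent
Equivalent pairs: (q1, q2)

Final answer: Equivalent pairs: (q1, q2)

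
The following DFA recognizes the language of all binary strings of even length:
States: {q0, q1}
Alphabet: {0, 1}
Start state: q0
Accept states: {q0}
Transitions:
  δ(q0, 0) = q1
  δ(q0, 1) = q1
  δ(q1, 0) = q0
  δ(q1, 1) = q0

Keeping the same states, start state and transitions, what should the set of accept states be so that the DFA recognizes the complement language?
The DFA is complete (every state has a transition on every symbol), so the complement
is recognized by the same DFA with accepting and non-accepting states swapped.
Original accept states: {q0}
Complement accept states = All states - Original accept states
= {q0, q1} - {q0}
= {q1}
Complement language: strings of ODD length

Final answer: {q1}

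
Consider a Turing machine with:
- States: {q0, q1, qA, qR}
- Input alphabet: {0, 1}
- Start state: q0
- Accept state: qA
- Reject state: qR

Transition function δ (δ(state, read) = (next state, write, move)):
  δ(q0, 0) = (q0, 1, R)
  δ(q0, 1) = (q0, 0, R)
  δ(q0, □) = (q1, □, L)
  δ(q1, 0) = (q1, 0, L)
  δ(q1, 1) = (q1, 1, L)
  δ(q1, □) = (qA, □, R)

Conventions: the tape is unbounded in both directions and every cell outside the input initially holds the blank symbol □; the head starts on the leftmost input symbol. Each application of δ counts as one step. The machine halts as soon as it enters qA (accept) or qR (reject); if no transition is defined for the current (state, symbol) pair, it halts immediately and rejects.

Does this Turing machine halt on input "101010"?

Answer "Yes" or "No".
Step 0: [q0]101010 (head at position 0)
Step 1: δ(q0, 1) = (q0, 0, R)  ⊢  0[q0]01010 (head at position 1)
Step 2: δ(q0, 0) = (q0, 1, R)  ⊢  01[q0]1010 (head at position 2)
Step 3: δ(q0, 1) = (q0, 0, R)  ⊢  010[q0]010 (head at position 3)
Step 4: δ(q0, 0) = (q0, 1, R)  ⊢  0101[q0]10 (head at position 4)
Step 5: δ(q0, 1) = (q0, 0, R)  ⊢  01010[q0]0 (head at position 5)
Step 6: δ(q0, 0) = (q0, 1, R)  ⊢  010101[q0]□ (head at position 6)
Step 7: δ(q0, □) = (q1, □, L)  ⊢  01010[q1]1□ (head at position 5)
Step 8: δ(q1, 1) = (q1, 1, L)  ⊢  0101[q1]01□ (head at position 4)
Step 9: δ(q1, 0) = (q1, 0, L)  ⊢  010[q1]101□ (head at position 3)
Step 10: δ(q1, 1) = (q1, 1, L)  ⊢  01[q1]0101□ (head at position 2)
Step 11: δ(q1, 0) = (q1, 0, L)  ⊢  0[q1]10101□ (head at position 1)
Step 12: δ(q1, 1) = (q1, 1, L)  ⊢  [q1]010101□ (head at position 0)
Step 13: δ(q1, 0) = (q1, 0, L)  ⊢  [q1]□010101□ (head at position -1)
Step 14: δ(q1, □) = (qA, □, R)  ⊢  □[qA]010101□ (head at position 0)
The machine is in qA, so it halts and accepts.
It halts after 14 steps.

Final answer: Yes - halts after 14 steps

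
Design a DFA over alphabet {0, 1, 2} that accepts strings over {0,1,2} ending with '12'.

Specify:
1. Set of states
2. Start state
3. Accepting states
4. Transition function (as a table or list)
One valid DFA (any DFA recognizing the same language is acceptable):
States: {q0, q1, q2}
Start: q0
Accepting: {q2}
Transitions (accepting states marked with *):
State | 0 | 1 | 2 | Accepting
-----------------------------
q0    | q0 | q1 | q0 |  
q1    | q0 | q1 | q2 |  
q2    | q0 | q1 | q0 | *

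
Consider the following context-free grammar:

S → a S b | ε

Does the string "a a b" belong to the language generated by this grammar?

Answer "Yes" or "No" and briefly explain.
Every derivation applies S → a S b some number n of times and then S → ε, producing a^n b^n with equally many a's and b's. The string a a b has two a's but only one b, so it cannot be derived.

Final answer: No - no valid derivation exists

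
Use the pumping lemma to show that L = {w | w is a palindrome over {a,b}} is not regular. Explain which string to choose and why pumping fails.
Language: L = {w | w is a palindrome over {a,b}} (strings that read the same forwards and backwards)
Step 1: Assume for contradiction that L is regular, with pumping length p.
Step 2: Choose s = a^p b a^p. Then s ∈ L (it reads the same forwards and backwards) and |s| ≥ p.
Step 3: Consider any decomposition s = xyz with |xy| ≤ p and |y| > 0. Since |xy| ≤ p and the first p symbols of s are all a's, y = a^k for some k with 1 ≤ k ≤ p.
Step 4: Pumping up (i = 2): xy²z = a^(p+k) b a^p. Its reverse is a^p b a^(p+k) ≠ a^(p+k) b a^p (the single b is no longer in the middle), so xy²z is not a palindrome and xy²z ∉ L.
This contradicts the pumping lemma, so L is not regular.

Final answer: Choose s = a^p b a^p. Since |xy| ≤ p, y = a^k with k ≥ 1. Then xy²z = a^(p+k) b a^p is not a palindrome, so ∉ L.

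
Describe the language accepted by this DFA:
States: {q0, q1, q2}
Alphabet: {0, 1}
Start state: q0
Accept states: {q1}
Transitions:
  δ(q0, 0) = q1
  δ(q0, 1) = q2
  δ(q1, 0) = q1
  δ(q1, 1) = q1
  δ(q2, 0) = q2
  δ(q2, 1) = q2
Analyzing the DFA structure:
Start state: q0
Accept states: {q1}
Interpreting what each state remembers (checking against the transitions):
  q0: nothing has been read yet
  q1: the first symbol was 0
  q2: the first symbol was 1 (trap state)
  δ(q0, 0): in q0 (nothing has been read yet), after reading 0 we have: the first symbol was 0 → q1
  δ(q0, 1): in q0 (nothing has been read yet), after reading 1 we have: the first symbol was 1 (trap state) → q2
  δ(q1, 0): in q1 (the first symbol was 0), after reading 0 we have: the first symbol was 0 → q1
  δ(q1, 1): in q1 (the first symbol was 0), after reading 1 we have: the first symbol was 0 → q1
  δ(q2, 0): in q2 (the first symbol was 1 (trap state)), after reading 0 we have: the first symbol was 1 (trap state) → q2
  δ(q2, 1): in q2 (the first symbol was 1 (trap state)), after reading 1 we have: the first symbol was 1 (trap state) → q2
A string is accepted iff it ends in {q1}, i.e. the first symbol was 0.
Language: All binary strings starting with 0

Final answer: All binary strings starting with 0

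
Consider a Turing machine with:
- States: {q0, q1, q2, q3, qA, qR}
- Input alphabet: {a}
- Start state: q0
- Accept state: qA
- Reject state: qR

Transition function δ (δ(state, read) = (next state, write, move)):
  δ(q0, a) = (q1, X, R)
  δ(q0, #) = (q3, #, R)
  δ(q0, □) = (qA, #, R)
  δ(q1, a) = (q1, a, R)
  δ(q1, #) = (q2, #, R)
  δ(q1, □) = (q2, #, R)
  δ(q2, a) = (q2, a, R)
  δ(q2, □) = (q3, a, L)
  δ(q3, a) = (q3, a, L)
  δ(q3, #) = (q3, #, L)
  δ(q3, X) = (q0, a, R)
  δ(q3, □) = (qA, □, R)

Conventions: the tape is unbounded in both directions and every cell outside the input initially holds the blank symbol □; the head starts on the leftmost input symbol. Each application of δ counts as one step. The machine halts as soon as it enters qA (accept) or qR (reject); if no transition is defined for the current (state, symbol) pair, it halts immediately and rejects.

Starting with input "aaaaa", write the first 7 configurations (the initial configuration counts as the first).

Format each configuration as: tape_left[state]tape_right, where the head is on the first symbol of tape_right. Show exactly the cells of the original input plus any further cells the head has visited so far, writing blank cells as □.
Step 0: [q0]aaaaa (head at position 0)
Step 1: δ(q0, a) = (q1, X, R)  ⊢  X[q1]aaaa (head at position 1)
Step 2: δ(q1, a) = (q1, a, R)  ⊢  Xa[q1]aaa (head at position 2)
Step 3: δ(q1, a) = (q1, a, R)  ⊢  Xaa[q1]aa (head at position 3)
Step 4: δ(q1, a) = (q1, a, R)  ⊢  Xaaa[q1]a (head at position 4)
Step 5: δ(q1, a) = (q1, a, R)  ⊢  Xaaaa[q1]□ (head at position 5)
Step 6: δ(q1, □) = (q2, #, R)  ⊢  Xaaaa#[q2]□ (head at position 6)

Final answer: [q0]aaaaa ⊢ X[q1]aaaa ⊢ Xa[q1]aaa ⊢ Xaa[q1]aa ⊢ Xaaa[q1]a ⊢ Xaaaa[q1]□ ⊢ Xaaaa#[q2]□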